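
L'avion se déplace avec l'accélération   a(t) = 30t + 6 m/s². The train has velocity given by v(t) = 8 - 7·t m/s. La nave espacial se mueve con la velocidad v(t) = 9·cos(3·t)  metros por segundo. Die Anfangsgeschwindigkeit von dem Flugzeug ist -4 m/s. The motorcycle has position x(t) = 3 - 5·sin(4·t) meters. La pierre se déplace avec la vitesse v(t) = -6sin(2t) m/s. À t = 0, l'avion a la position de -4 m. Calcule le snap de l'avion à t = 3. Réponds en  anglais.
We must differentiate our acceleration equation a(t) = 30·t + 6 2 times. Differentiating acceleration, we get jerk: j(t) = 30. Differentiating jerk, we get snap: s(t) = 0. We have snap s(t) = 0. Substituting t = 3: s(3) = 0.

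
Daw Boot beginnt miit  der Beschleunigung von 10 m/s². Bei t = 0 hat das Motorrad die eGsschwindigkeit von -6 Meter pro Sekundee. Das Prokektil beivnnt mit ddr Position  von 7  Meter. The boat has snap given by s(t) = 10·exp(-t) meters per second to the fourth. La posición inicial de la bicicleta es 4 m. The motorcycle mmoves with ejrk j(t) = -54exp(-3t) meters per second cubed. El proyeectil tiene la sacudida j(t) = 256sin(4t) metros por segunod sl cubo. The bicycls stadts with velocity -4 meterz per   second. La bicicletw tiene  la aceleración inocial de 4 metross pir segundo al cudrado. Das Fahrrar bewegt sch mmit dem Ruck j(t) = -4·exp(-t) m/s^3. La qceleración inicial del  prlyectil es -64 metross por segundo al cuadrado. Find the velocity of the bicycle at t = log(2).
Starting from jerk j(t) = -4·exp(-t), we take 2 antiderivatives. Finding the antiderivative of j(t) and using a(0) = 4: a(t) = 4·exp(-t). The integral of acceleration is velocity. Using v(0) = -4, we get v(t) = -4·exp(-t). From the given velocity equation v(t) = -4·exp(-t), we substitute t = log(2) to get v = -2.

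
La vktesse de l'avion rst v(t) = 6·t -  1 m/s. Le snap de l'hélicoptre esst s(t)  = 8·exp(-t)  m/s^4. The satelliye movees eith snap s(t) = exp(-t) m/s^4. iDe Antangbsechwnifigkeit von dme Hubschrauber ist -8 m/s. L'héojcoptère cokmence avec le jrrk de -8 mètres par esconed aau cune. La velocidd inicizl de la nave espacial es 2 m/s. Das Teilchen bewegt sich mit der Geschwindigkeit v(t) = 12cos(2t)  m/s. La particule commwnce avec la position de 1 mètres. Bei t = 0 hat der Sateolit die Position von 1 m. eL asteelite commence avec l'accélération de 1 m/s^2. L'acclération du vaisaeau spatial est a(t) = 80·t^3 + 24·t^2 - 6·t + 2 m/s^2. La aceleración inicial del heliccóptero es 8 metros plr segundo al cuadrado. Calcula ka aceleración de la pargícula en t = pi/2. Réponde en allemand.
Ausgehend von der Geschwindigkeit v(t) = 12·cos(2·t), nehmen wir 1 Ableitung. Durch Ableiten von der Geschwindigkeit erhalten wir die Beschleunigung: a(t) = -24·sin(2·t). Mit a(t) = -24·sin(2·t) und Einsetzen von t = pi/2, finden wir a = 0.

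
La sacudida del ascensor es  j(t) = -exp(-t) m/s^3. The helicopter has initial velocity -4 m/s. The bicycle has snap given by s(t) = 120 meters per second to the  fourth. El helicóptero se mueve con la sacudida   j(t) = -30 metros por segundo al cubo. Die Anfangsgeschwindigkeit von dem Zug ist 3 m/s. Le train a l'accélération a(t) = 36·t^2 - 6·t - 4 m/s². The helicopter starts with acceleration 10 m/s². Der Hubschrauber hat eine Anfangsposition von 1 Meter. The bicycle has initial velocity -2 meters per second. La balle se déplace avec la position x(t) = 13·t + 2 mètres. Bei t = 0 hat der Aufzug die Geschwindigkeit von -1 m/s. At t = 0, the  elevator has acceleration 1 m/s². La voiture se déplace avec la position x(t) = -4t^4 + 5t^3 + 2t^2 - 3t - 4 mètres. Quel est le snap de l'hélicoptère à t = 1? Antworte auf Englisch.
To solve this, we need to take 1 derivative of our jerk equation j(t) = -30. Differentiating jerk, we get snap: s(t) = 0. From the given snap equation s(t) = 0, we substitute t = 1 to get s = 0.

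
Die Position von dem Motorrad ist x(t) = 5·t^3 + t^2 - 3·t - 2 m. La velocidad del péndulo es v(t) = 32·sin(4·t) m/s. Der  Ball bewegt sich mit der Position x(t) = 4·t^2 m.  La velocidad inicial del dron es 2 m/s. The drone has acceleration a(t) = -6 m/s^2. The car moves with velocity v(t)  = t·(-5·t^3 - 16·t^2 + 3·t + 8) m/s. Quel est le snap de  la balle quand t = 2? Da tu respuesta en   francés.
Nous devons dériver notre équation de la position x(t) = 4·t^2 4 fois. En dérivant la position, nous obtenons la vitesse: v(t) = 8·t. En prenant d/dt de v(t), nous trouvons a(t) = 8. La dérivée de l'accélération donne le jerk: j(t) = 0. En prenant d/dt de j(t), nous trouvons s(t) = 0. Nous avons le snap s(t) = 0. En substituant t = 2: s(2) = 0.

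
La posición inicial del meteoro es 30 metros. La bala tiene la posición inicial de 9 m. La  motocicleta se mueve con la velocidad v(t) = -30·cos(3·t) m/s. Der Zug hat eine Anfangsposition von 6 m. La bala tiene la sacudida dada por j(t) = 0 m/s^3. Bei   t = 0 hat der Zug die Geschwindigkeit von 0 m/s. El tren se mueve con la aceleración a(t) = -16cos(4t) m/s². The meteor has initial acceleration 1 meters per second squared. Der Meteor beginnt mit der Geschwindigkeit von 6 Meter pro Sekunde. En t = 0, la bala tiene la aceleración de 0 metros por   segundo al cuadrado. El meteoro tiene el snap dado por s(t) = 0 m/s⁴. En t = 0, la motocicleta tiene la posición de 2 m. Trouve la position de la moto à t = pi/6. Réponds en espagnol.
Debemos encontrar la integral de nuestra ecuación de la velocidad v(t) = -30·cos(3·t) 1 vez. Integrando la velocidad y usando la condición inicial x(0) = 2, obtenemos x(t) = 2 - 10·sin(3·t). De la ecuación de la posición x(t) = 2 - 10·sin(3·t), sustituimos t = pi/6 para obtener x = -8.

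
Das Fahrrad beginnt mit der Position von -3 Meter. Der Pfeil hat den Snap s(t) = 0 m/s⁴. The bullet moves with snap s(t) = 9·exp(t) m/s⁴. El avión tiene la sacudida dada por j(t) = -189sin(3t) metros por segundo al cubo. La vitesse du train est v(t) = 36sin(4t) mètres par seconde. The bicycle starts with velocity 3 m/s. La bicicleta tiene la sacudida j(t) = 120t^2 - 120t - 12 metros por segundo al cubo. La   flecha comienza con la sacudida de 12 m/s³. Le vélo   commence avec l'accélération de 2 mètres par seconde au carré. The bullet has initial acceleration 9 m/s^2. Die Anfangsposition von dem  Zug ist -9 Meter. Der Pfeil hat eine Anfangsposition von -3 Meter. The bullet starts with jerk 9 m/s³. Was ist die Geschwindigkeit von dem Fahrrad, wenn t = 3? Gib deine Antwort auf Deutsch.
Ausgehend von dem Ruck j(t) = 120·t^2 - 120·t - 12, nehmen wir 2 Stammfunktionen. Die Stammfunktion von dem Ruck ist die Beschleunigung. Mit a(0) = 2 erhalten wir a(t) = 40·t^3 - 60·t^2 - 12·t + 2. Mit ∫a(t)dt und Anwendung von v(0) = 3, finden wir v(t) = 10·t^4 - 20·t^3 - 6·t^2 + 2·t + 3. Mit v(t) = 10·t^4 - 20·t^3 - 6·t^2 + 2·t + 3 und Einsetzen von t = 3, finden wir v = 225.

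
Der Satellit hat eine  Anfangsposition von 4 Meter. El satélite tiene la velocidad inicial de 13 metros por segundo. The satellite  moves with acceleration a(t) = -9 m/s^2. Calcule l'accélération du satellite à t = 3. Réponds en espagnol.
Usando a(t) = -9 y sustituyendo t = 3, encontramos a = -9.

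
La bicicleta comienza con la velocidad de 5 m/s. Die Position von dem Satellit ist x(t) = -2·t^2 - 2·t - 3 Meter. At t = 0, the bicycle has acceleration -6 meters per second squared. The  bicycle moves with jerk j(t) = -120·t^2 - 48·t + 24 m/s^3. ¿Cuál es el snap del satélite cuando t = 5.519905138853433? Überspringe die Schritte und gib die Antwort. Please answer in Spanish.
s(5.519905138853433) = 0.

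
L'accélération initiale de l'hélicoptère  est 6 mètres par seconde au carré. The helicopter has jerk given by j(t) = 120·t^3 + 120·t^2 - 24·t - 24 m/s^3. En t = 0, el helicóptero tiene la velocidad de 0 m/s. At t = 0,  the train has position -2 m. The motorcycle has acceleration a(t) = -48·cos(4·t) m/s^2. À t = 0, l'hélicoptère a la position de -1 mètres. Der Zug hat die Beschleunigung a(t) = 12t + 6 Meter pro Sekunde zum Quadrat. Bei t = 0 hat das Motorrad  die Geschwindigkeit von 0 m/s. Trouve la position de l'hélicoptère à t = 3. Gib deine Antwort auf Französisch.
Nous devons intégrer notre équation du jerk j(t) = 120·t^3 + 120·t^2 - 24·t - 24 3 fois. En intégrant le jerk et en utilisant la condition initiale a(0) = 6, nous obtenons a(t) = 30·t^4 + 40·t^3 - 12·t^2 - 24·t + 6. La primitive de l'accélération est la vitesse. En utilisant v(0) = 0, nous obtenons v(t) = 2·t·(3·t^4 + 5·t^3 - 2·t^2 - 6·t + 3). La primitive de la vitesse est la position. En utilisant x(0) = -1, nous obtenons x(t) = t^6 + 2·t^5 - t^4 - 4·t^3 + 3·t^2 - 1. De l'équation de la position x(t) = t^6 + 2·t^5 - t^4 - 4·t^3 + 3·t^2 - 1, nous substituons t = 3 pour obtenir x = 1052.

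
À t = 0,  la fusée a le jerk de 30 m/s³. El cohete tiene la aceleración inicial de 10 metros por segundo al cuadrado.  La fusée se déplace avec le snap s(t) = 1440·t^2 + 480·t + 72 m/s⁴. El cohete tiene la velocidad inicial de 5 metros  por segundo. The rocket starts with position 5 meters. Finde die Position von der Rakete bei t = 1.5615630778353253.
Wir müssen unsere Gleichung für den Snap s(t) = 1440·t^2 + 480·t + 72 4-mal integrieren. Mit ∫s(t)dt und Anwendung von j(0) = 30, finden wir j(t) = 480·t^3 + 240·t^2 + 72·t + 30. Die Stammfunktion von dem Ruck, mit a(0) = 10, ergibt die Beschleunigung: a(t) = 120·t^4 + 80·t^3 + 36·t^2 + 30·t + 10. Mit ∫a(t)dt und Anwendung von v(0) = 5, finden wir v(t) = 24·t^5 + 20·t^4 + 12·t^3 + 15·t^2 + 10·t + 5. Das Integral von der Geschwindigkeit, mit x(0) = 5, ergibt die Position: x(t) = 4·t^6 + 4·t^5 + 3·t^4 + 5·t^3 + 5·t^2 + 5·t + 5. Mit x(t) = 4·t^6 + 4·t^5 + 3·t^4 + 5·t^3 + 5·t^2 + 5·t + 5 und Einsetzen von t = 1.5615630778353253, finden wir x = 157.017853700878.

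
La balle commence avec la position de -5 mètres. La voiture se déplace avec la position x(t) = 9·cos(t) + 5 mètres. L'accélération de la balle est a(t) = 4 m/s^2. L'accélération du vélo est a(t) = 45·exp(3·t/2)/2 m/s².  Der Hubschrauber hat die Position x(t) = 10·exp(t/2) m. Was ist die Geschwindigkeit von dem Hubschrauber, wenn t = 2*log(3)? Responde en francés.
En partant de la position x(t) = 10·exp(t/2), nous prenons 1 dérivée. En dérivant la position, nous obtenons la vitesse: v(t) = 5·exp(t/2). De l'équation de la vitesse v(t) = 5·exp(t/2), nous substituons t = 2*log(3) pour obtenir v = 15.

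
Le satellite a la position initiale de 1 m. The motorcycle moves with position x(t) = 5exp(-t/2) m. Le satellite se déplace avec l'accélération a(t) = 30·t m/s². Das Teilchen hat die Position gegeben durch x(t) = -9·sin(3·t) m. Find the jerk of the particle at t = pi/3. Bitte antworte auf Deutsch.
Ausgehend von der Position x(t) = -9·sin(3·t), nehmen wir 3 Ableitungen. Mit d/dt von x(t) finden wir v(t) = -27·cos(3·t). Mit d/dt von v(t) finden wir a(t) = 81·sin(3·t). Mit d/dt von a(t) finden wir j(t) = 243·cos(3·t). Mit j(t) = 243·cos(3·t) und Einsetzen von t = pi/3, finden wir j = -243.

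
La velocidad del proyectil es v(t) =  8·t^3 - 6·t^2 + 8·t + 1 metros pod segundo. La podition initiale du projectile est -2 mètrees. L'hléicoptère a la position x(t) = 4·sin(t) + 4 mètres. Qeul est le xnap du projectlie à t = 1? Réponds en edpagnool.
Para resolver esto, necesitamos tomar 3 derivadas de nuestra ecuación de la velocidad v(t) = 8·t^3 - 6·t^2 + 8·t + 1. Derivando la velocidad, obtenemos la aceleración: a(t) = 24·t^2 - 12·t + 8. Derivando la aceleración, obtenemos la sacudida: j(t) = 48·t - 12. Derivando la sacudida, obtenemos el snap: s(t) = 48. De la ecuación del snap s(t) = 48, sustituimos t = 1 para obtener s = 48.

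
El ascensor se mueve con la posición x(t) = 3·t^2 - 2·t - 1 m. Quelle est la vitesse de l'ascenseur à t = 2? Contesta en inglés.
Starting from position x(t) = 3·t^2 - 2·t - 1, we take 1 derivative. Taking d/dt of x(t), we find v(t) = 6·t - 2. We have velocity v(t) = 6·t - 2. Substituting t = 2: v(2) = 10.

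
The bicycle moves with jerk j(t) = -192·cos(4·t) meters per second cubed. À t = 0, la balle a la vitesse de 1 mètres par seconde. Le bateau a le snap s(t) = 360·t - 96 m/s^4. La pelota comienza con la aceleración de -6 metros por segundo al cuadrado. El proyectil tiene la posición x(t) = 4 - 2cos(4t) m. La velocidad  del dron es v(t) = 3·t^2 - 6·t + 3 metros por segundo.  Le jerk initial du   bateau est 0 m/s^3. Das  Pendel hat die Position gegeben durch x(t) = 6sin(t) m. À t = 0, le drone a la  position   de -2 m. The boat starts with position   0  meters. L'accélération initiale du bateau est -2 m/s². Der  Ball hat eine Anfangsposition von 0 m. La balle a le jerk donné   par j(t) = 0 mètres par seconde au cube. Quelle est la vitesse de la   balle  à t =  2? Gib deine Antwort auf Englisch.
We must find the antiderivative of our jerk equation j(t) = 0 2 times. Finding the antiderivative of j(t) and using a(0) = -6: a(t) = -6. The antiderivative of acceleration is velocity. Using v(0) = 1, we get v(t) = 1 - 6·t. We have velocity v(t) = 1 - 6·t. Substituting t = 2: v(2) = -11.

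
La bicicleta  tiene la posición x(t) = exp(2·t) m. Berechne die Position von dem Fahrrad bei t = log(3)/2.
Aus der Gleichung für die Position x(t) = exp(2·t), setzen wir t = log(3)/2 ein und erhalten x = 3.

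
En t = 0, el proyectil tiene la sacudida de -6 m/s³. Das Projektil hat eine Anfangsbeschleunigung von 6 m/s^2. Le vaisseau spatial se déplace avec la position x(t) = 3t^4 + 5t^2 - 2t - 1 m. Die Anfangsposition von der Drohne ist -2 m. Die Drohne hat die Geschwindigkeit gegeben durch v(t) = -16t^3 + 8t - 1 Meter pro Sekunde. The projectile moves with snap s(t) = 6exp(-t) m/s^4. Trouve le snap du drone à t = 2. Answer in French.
En partant de la vitesse v(t) = -16·t^3 + 8·t - 1, nous prenons 3 dérivées. La dérivée de la vitesse donne l'accélération: a(t) = 8 - 48·t^2. En prenant d/dt de a(t), nous trouvons j(t) = -96·t. En prenant d/dt de j(t), nous trouvons s(t) = -96. En utilisant s(t) = -96 et en substituant t = 2, nous trouvons s = -96.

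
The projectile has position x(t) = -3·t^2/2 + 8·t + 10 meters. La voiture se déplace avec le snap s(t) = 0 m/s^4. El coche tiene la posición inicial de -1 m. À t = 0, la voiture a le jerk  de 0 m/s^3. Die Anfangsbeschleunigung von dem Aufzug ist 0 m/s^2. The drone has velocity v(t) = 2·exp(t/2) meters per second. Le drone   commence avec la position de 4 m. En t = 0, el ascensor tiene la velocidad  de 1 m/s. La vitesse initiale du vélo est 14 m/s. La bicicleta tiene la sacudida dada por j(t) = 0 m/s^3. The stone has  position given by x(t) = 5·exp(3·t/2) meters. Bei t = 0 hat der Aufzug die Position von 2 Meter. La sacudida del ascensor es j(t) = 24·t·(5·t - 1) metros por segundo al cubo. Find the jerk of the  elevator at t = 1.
We have jerk j(t) = 24·t·(5·t - 1). Substituting t = 1: j(1) = 96.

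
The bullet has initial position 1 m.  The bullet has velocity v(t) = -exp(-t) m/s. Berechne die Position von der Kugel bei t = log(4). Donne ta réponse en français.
Nous devons trouver la primitive de notre équation de la vitesse v(t) = -exp(-t) 1 fois. En prenant ∫v(t)dt et en appliquant x(0) = 1, nous trouvons x(t) = exp(-t). En utilisant x(t) = exp(-t) et en substituant t = log(4), nous trouvons x = 1/4.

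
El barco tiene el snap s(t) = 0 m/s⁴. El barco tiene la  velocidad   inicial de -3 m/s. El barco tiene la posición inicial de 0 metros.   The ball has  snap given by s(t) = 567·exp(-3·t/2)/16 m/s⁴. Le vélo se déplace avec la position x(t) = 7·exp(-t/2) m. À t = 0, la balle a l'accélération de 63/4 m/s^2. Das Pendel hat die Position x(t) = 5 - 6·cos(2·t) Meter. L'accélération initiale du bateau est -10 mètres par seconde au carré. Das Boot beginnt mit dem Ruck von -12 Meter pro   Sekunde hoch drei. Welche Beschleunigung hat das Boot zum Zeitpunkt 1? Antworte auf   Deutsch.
Um dies zu lösen, müssen wir 2 Integrale unserer Gleichung für den Snap s(t) = 0 finden. Das Integral von dem Snap ist der Ruck. Mit j(0) = -12 erhalten wir j(t) = -12. Das Integral von dem Ruck, mit a(0) = -10, ergibt die Beschleunigung: a(t) = -12·t - 10. Mit a(t) = -12·t - 10 und Einsetzen von t = 1, finden wir a = -22.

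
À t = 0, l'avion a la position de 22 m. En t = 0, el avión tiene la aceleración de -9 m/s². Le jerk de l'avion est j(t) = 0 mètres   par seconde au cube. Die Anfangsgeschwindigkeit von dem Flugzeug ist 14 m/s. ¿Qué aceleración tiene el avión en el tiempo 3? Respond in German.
Um dies zu lösen, müssen wir 1 Integral unserer Gleichung für den Ruck j(t) = 0 finden. Durch Integration von dem Ruck und Verwendung der Anfangsbedingung a(0) = -9, erhalten wir a(t) = -9. Mit a(t) = -9 und Einsetzen von t = 3, finden wir a = -9.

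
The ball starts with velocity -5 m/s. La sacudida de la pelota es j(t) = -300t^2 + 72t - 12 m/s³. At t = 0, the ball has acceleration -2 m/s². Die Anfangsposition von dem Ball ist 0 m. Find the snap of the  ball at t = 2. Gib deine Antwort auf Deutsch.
Wir müssen unsere Gleichung für den Ruck j(t) = -300·t^2 + 72·t - 12 1-mal ableiten. Die Ableitung von dem Ruck ergibt den Snap: s(t) = 72 - 600·t. Wir haben den Snap s(t) = 72 - 600·t. Durch Einsetzen von t = 2: s(2) = -1128.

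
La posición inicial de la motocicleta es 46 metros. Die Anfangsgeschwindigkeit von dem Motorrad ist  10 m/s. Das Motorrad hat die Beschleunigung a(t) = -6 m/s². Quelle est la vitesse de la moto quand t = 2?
Nous devons intégrer notre équation de l'accélération a(t) = -6 1 fois. La primitive de l'accélération, avec v(0) = 10, donne la vitesse: v(t) = 10 - 6·t. De l'équation de la vitesse v(t) = 10 - 6·t, nous substituons t = 2 pour obtenir v = -2.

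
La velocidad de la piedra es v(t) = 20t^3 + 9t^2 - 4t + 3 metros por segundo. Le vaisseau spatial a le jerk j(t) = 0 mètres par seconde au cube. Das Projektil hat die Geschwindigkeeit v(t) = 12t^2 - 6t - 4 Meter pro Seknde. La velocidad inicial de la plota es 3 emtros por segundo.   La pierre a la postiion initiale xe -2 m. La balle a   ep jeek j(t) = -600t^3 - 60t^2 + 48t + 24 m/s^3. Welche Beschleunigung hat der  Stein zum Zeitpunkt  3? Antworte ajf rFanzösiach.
Pour résoudre ceci, nous devons prendre 1 dérivée de notre équation de la vitesse v(t) = 20·t^3 + 9·t^2 - 4·t + 3. La dérivée de la vitesse donne l'accélération: a(t) = 60·t^2 + 18·t - 4. De l'équation de l'accélération a(t) = 60·t^2 + 18·t - 4, nous substituons t = 3 pour obtenir a = 590.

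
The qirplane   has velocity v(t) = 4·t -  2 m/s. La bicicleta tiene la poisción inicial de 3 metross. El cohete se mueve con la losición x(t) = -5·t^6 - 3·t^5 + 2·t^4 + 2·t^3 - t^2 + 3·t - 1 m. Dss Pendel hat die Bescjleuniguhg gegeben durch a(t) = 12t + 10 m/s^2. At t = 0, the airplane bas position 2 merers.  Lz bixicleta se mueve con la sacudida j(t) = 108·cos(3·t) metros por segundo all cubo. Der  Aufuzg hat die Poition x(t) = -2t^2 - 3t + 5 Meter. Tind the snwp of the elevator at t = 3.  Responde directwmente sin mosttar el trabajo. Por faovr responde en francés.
s(3) = 0.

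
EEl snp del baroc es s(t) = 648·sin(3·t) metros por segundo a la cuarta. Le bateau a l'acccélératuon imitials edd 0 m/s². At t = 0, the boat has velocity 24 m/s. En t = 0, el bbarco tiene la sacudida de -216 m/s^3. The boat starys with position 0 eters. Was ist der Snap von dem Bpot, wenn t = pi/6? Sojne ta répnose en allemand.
Aus der Gleichung für den Snap s(t) = 648·sin(3·t), setzen wir t = pi/6 ein und erhalten s = 648.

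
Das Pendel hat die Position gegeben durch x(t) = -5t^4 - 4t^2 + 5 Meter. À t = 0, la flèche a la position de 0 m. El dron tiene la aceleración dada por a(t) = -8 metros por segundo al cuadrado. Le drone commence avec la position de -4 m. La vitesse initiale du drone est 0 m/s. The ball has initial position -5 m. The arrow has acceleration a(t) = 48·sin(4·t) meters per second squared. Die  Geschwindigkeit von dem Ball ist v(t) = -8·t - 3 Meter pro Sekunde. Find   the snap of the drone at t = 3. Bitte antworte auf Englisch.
To solve this, we need to take 2 derivatives of our acceleration equation a(t) = -8. Differentiating acceleration, we get jerk: j(t) = 0. The derivative of jerk gives snap: s(t) = 0. From the given snap equation s(t) = 0, we substitute t = 3 to get s = 0.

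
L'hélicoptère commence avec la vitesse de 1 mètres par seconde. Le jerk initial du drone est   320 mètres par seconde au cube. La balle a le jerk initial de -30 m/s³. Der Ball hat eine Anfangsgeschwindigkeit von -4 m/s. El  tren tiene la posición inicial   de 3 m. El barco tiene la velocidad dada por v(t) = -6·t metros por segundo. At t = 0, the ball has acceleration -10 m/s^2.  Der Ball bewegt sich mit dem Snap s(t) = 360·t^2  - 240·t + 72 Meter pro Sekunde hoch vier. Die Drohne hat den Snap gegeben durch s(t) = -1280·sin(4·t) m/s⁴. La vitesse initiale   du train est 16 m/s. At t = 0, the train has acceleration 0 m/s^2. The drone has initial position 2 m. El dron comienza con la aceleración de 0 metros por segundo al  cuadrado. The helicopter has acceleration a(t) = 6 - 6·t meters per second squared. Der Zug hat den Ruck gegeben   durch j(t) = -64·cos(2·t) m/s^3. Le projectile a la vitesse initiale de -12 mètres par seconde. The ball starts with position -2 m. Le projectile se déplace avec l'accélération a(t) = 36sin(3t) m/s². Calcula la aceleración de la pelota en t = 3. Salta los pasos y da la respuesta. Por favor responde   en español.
La respuesta es 1574.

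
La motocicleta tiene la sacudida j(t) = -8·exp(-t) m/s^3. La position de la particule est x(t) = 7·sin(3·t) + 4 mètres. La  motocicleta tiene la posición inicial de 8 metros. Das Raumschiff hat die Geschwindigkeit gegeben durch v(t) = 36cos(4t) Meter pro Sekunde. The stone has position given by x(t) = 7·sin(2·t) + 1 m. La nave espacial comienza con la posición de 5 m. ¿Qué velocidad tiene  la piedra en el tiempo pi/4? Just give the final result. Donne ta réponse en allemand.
Bei t = pi/4, v = 0.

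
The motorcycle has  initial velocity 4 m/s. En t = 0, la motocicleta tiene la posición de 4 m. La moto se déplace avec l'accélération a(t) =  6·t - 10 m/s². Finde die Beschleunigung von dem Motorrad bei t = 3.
Wir haben die Beschleunigung a(t) = 6·t - 10. Durch Einsetzen von t = 3: a(3) = 8.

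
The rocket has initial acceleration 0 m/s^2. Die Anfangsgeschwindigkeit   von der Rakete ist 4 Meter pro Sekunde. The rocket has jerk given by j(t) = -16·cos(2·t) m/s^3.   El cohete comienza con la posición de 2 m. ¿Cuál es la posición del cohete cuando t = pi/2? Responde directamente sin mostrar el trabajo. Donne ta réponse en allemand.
Die Position bei t = pi/2 ist x = 2.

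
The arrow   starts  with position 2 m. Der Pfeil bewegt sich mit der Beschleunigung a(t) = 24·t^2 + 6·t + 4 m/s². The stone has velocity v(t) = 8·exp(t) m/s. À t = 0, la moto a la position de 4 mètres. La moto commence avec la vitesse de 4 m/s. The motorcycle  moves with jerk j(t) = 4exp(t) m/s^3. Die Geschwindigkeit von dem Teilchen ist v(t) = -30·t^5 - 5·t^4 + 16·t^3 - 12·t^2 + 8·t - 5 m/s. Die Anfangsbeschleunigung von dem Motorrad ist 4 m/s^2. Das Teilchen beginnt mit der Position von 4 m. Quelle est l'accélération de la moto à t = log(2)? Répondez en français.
Nous devons trouver l'intégrale de notre équation du jerk j(t) = 4·exp(t) 1 fois. L'intégrale du jerk, avec a(0) = 4, donne l'accélération: a(t) = 4·exp(t). En utilisant a(t) = 4·exp(t) et en substituant t = log(2), nous trouvons a = 8.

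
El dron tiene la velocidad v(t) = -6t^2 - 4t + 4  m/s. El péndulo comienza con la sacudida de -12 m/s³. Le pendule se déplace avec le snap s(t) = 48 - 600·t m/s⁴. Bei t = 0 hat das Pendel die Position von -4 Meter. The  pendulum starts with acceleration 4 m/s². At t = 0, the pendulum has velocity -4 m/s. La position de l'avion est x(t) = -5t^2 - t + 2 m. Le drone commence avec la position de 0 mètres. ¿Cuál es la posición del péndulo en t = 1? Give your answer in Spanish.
Debemos encontrar la integral de nuestra ecuación del snap s(t) = 48 - 600·t 4 veces. La integral del snap, con j(0) = -12, da la sacudida: j(t) = -300·t^2 + 48·t - 12. Integrando la sacudida y usando la condición inicial a(0) = 4, obtenemos a(t) = -100·t^3 + 24·t^2 - 12·t + 4. Integrando la aceleración y usando la condición inicial v(0) = -4, obtenemos v(t) = -25·t^4 + 8·t^3 - 6·t^2 + 4·t - 4. La antiderivada de la velocidad es la posición. Usando x(0) = -4, obtenemos x(t) = -5·t^5 + 2·t^4 - 2·t^3 + 2·t^2 - 4·t - 4. De la ecuación de la posición x(t) = -5·t^5 + 2·t^4 - 2·t^3 + 2·t^2 - 4·t - 4, sustituimos t = 1 para obtener x = -11.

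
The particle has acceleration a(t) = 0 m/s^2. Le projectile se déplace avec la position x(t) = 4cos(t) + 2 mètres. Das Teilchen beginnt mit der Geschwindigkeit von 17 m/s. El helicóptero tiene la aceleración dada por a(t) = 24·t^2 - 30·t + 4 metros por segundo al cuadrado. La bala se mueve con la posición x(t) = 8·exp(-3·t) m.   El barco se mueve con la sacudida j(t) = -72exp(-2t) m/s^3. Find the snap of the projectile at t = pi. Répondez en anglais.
We must differentiate our position equation x(t) = 4·cos(t) + 2 4 times. Differentiating position, we get velocity: v(t) = -4·sin(t). The derivative of velocity gives acceleration: a(t) = -4·cos(t). The derivative of acceleration gives jerk: j(t) = 4·sin(t). Differentiating jerk, we get snap: s(t) = 4·cos(t). From the given snap equation s(t) = 4·cos(t), we substitute t = pi to get s = -4.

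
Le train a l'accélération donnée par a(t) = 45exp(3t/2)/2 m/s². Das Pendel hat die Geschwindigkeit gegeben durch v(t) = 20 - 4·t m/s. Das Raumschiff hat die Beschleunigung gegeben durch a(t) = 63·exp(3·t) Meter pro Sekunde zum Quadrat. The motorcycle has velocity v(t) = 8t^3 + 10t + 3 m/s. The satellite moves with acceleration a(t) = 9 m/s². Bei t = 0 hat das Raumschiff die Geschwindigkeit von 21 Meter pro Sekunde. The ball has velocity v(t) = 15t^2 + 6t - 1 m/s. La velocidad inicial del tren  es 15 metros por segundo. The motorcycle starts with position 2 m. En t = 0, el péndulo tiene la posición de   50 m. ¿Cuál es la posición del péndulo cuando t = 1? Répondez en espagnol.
Debemos encontrar la antiderivada de nuestra ecuación de la velocidad v(t) = 20 - 4·t 1 vez. Integrando la velocidad y usando la condición inicial x(0) = 50, obtenemos x(t) = -2·t^2 + 20·t + 50. De la ecuación de la posición x(t) = -2·t^2 + 20·t + 50, sustituimos t = 1 para obtener x = 68.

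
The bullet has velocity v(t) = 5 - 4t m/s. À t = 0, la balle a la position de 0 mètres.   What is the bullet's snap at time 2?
Starting from velocity v(t) = 5 - 4·t, we take 3 derivatives. The derivative of velocity gives acceleration: a(t) = -4. Taking d/dt of a(t), we find j(t) = 0. The derivative of jerk gives snap: s(t) = 0. We have snap s(t) = 0. Substituting t = 2: s(2) = 0.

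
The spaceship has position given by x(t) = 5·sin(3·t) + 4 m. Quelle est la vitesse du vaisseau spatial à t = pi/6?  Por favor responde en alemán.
Um dies zu lösen, müssen wir 1 Ableitung unserer Gleichung für die Position x(t) = 5·sin(3·t) + 4 nehmen. Die Ableitung von der Position ergibt die Geschwindigkeit: v(t) = 15·cos(3·t). Wir haben die Geschwindigkeit v(t) = 15·cos(3·t). Durch Einsetzen von t = pi/6: v(pi/6) = 0.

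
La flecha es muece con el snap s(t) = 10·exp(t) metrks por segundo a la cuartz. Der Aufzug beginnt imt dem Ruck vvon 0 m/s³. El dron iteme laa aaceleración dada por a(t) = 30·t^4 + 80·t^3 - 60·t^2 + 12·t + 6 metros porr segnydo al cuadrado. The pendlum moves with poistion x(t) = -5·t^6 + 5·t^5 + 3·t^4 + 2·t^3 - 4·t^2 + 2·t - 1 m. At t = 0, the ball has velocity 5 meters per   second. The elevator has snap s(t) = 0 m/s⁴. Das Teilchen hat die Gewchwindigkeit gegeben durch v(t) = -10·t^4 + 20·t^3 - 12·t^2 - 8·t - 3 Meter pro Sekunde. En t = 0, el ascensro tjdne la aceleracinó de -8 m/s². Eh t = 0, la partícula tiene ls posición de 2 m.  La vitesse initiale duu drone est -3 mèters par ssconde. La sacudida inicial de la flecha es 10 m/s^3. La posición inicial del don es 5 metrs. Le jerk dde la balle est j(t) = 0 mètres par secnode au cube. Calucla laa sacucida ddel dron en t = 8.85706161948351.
Partiendo de la aceleración a(t) = 30·t^4 + 80·t^3 - 60·t^2 + 12·t + 6, tomamos 1 derivada. La derivada de la aceleración da la sacudida: j(t) = 120·t^3 + 240·t^2 - 120·t + 12. De la ecuación de la sacudida j(t) = 120·t^3 + 240·t^2 - 120·t + 12, sustituimos t = 8.85706161948351 para obtener j = 101154.326379129.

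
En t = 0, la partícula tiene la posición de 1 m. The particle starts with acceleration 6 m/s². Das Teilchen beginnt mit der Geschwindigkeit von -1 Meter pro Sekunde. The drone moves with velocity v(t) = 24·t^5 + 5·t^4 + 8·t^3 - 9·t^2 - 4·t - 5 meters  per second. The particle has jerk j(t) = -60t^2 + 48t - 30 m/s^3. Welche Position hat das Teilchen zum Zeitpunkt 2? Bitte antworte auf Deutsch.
Um dies zu lösen, müssen wir 3 Integrale unserer Gleichung für den Ruck j(t) = -60·t^2 + 48·t - 30 finden. Die Stammfunktion von dem Ruck ist die Beschleunigung. Mit a(0) = 6 erhalten wir a(t) = -20·t^3 + 24·t^2 - 30·t + 6. Das Integral von der Beschleunigung, mit v(0) = -1, ergibt die Geschwindigkeit: v(t) = -5·t^4 + 8·t^3 - 15·t^2 + 6·t - 1. Die Stammfunktion von der Geschwindigkeit ist die Position. Mit x(0) = 1 erhalten wir x(t) = -t^5 + 2·t^4 - 5·t^3 + 3·t^2 - t + 1. Mit x(t) = -t^5 + 2·t^4 - 5·t^3 + 3·t^2 - t + 1 und Einsetzen von t = 2, finden wir x = -29.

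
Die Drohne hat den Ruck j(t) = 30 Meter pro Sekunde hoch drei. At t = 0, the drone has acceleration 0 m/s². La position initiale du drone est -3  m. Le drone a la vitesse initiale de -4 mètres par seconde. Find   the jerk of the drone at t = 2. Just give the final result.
The jerk at t = 2 is j = 30.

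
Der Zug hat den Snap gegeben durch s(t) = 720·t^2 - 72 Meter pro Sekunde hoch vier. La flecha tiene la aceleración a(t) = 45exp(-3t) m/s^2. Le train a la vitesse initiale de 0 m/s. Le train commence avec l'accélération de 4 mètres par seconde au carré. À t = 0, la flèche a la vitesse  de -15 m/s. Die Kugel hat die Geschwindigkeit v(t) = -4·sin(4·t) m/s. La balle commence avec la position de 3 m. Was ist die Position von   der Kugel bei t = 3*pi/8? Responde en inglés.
To find the answer, we compute 1 integral of v(t) = -4·sin(4·t). Taking ∫v(t)dt and applying x(0) = 3, we find x(t) = cos(4·t) + 2. From the given position equation x(t) = cos(4·t) + 2, we substitute t = 3*pi/8 to get x = 2.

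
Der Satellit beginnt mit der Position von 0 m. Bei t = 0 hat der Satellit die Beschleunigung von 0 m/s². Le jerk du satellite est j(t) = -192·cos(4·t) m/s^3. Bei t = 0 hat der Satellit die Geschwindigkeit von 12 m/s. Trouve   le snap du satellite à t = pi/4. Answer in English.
Starting from jerk j(t) = -192·cos(4·t), we take 1 derivative. Differentiating jerk, we get snap: s(t) = 768·sin(4·t). We have snap s(t) = 768·sin(4·t). Substituting t = pi/4: s(pi/4) = 0.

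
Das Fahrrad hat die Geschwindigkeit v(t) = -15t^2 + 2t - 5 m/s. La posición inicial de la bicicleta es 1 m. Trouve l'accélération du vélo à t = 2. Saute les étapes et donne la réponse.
a(2) = -58.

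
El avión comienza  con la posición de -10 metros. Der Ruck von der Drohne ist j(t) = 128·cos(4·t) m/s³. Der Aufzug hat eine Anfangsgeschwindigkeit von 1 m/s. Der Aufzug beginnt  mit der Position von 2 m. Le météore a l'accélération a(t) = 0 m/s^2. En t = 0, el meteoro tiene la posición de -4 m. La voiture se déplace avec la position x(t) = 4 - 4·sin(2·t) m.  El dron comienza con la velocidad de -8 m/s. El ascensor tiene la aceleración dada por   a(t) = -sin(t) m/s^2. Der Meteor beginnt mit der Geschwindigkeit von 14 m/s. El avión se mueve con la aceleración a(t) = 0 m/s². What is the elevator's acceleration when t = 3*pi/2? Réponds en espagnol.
Usando a(t) = -sin(t) y sustituyendo t = 3*pi/2, encontramos a = 1.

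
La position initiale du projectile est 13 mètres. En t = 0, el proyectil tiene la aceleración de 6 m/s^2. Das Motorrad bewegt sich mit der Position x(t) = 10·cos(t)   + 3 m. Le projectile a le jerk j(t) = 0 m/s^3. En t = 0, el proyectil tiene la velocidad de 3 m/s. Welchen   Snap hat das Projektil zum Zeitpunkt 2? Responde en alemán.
Wir müssen unsere Gleichung für den Ruck j(t) = 0 1-mal ableiten. Die Ableitung von dem Ruck ergibt den Snap: s(t) = 0. Mit s(t) = 0 und Einsetzen von t = 2, finden wir s = 0.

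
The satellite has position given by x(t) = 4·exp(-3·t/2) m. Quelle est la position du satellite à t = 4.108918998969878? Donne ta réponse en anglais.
Using x(t) = 4·exp(-3·t/2) and substituting t = 4.108918998969878, we find x = 0.00842051627459597.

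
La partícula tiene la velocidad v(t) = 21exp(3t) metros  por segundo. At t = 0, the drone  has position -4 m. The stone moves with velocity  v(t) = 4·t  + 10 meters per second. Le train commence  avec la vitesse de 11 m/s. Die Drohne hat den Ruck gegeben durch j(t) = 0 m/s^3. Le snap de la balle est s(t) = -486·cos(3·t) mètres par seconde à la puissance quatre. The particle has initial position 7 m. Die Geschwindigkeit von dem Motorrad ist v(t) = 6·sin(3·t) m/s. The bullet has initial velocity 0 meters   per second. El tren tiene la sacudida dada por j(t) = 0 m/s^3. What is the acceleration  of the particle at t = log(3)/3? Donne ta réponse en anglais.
We must differentiate our velocity equation v(t) = 21·exp(3·t) 1 time. Differentiating velocity, we get acceleration: a(t) = 63·exp(3·t). Using a(t) = 63·exp(3·t) and substituting t = log(3)/3, we find a = 189.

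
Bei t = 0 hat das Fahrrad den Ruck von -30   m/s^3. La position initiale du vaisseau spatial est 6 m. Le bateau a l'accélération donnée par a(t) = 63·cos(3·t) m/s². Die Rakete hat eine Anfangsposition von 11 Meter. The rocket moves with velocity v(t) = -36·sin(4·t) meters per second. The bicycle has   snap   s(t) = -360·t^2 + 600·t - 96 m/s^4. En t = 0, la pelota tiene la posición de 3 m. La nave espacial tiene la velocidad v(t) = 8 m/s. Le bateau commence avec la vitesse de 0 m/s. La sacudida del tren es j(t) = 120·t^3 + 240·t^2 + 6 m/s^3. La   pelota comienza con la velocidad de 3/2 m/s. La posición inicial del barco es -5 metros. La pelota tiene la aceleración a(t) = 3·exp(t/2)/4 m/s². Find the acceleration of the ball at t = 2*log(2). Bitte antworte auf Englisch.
We have acceleration a(t) = 3·exp(t/2)/4. Substituting t = 2*log(2): a(2*log(2)) = 3/2.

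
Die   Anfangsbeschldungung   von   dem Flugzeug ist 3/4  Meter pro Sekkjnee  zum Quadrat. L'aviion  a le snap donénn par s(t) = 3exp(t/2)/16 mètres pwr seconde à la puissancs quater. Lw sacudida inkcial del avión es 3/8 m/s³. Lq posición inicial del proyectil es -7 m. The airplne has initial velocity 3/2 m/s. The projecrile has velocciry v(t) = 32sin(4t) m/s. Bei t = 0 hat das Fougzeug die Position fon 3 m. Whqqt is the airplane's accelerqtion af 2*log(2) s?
We need to integrate our snap equation s(t) = 3·exp(t/2)/16 2 times. Finding the antiderivative of s(t) and using j(0) = 3/8: j(t) = 3·exp(t/2)/8. Taking ∫j(t)dt and applying a(0) = 3/4, we find a(t) = 3·exp(t/2)/4. From the given acceleration equation a(t) = 3·exp(t/2)/4, we substitute t = 2*log(2) to get a = 3/2.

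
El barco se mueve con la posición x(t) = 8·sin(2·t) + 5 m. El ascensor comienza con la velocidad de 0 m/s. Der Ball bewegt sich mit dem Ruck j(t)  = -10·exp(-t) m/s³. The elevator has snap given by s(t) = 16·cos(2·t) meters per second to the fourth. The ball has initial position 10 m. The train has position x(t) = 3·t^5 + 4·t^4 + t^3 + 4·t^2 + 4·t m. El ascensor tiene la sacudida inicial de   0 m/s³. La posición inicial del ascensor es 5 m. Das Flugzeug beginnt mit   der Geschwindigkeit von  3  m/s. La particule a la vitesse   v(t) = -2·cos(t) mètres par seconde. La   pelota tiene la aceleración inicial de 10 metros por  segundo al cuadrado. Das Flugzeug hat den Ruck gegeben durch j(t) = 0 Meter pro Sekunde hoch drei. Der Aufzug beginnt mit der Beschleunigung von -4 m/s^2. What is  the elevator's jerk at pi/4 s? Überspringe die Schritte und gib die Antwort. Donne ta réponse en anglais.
The answer is 8.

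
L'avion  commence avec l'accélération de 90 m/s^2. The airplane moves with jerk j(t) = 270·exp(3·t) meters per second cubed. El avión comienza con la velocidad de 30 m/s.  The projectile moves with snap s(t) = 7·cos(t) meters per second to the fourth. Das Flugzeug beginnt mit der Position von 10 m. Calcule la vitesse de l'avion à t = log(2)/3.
En partant du jerk j(t) = 270·exp(3·t), nous prenons 2 intégrales. L'intégrale du jerk, avec a(0) = 90, donne l'accélération: a(t) = 90·exp(3·t). La primitive de l'accélération, avec v(0) = 30, donne la vitesse: v(t) = 30·exp(3·t). Nous avons la vitesse v(t) = 30·exp(3·t). En substituant t = log(2)/3: v(log(2)/3) = 60.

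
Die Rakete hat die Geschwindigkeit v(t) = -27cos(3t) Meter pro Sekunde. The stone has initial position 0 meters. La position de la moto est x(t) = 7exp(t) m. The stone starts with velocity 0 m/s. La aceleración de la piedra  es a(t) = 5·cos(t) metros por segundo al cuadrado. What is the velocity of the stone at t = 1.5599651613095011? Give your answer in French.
Nous devons intégrer notre équation de l'accélération a(t) = 5·cos(t) 1 fois. En intégrant l'accélération et en utilisant la condition initiale v(0) = 0, nous obtenons v(t) = 5·sin(t). En utilisant v(t) = 5·sin(t) et en substituant t = 1.5599651613095011, nous trouvons v = 4.99970671750277.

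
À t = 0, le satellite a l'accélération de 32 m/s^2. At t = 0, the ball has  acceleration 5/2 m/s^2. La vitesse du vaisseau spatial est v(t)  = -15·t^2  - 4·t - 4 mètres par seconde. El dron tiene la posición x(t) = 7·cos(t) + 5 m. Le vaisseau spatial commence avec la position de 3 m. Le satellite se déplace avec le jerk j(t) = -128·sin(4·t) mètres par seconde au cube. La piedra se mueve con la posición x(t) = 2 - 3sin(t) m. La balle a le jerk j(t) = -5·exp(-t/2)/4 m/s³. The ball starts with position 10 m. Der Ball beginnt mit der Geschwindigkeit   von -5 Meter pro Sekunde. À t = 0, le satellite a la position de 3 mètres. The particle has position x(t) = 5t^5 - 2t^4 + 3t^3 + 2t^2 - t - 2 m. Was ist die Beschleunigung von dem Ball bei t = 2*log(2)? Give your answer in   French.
Pour résoudre ceci, nous devons prendre 1 intégrale de notre équation du jerk j(t) = -5·exp(-t/2)/4. La primitive du jerk est l'accélération. En utilisant a(0) = 5/2, nous obtenons a(t) = 5·exp(-t/2)/2. Nous avons l'accélération a(t) = 5·exp(-t/2)/2. En substituant t = 2*log(2): a(2*log(2)) = 5/4.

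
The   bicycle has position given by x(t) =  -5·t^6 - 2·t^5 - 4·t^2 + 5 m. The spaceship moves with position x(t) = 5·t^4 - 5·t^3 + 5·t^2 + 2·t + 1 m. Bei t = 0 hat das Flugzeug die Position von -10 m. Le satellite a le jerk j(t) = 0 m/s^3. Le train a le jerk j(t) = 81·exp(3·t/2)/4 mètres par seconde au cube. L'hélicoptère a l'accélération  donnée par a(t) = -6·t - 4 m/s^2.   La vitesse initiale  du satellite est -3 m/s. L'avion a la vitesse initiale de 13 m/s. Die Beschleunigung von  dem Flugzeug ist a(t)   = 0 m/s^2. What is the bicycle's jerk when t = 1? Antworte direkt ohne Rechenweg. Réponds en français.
j(1) = -720.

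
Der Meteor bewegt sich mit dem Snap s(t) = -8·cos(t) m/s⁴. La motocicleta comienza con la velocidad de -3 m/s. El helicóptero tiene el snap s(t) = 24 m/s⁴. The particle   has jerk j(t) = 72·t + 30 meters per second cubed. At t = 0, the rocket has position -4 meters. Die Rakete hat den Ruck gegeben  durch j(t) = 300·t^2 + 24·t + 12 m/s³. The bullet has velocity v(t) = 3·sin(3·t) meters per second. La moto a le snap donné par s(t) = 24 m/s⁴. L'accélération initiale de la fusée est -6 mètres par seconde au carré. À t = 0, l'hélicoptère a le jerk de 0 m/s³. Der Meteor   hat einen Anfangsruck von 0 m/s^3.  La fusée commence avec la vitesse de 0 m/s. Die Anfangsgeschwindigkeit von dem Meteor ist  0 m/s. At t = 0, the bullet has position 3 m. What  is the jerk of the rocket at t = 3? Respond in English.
Using j(t) = 300·t^2 + 24·t + 12 and substituting t = 3, we find j = 2784.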